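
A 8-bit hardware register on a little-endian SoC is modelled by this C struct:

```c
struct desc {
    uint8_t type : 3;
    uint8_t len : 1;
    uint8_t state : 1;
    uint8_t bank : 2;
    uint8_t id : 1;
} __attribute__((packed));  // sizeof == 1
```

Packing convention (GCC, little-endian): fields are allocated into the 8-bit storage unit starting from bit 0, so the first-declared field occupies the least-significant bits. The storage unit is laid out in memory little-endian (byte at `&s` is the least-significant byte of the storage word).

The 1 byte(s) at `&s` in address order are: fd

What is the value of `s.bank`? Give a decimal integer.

[0]=0xfd (little-endian) → word 0xfd
type [0+:3] = (word>>0) & 0x7 = 5
len [3+:1] = (word>>3) & 0x1 = 1
state [4+:1] = (word>>4) & 0x1 = 1
bank [5+:2] = (word>>5) & 0x3 = 3  ←
id [7+:1] = (word>>7) & 0x1 = 1

3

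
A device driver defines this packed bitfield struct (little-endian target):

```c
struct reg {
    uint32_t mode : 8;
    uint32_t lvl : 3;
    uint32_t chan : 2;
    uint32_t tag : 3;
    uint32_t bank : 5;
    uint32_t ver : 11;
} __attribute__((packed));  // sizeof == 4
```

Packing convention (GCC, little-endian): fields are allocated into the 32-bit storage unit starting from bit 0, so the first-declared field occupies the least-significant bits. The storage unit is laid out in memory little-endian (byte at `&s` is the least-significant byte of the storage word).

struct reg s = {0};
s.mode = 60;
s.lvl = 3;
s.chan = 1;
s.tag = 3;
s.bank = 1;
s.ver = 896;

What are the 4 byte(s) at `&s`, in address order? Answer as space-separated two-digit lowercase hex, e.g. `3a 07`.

mode:8 = 60 → 0x3c << 0 → word 0x0000003c
lvl:3 = 3 → 0x3 << 8 → word 0x0000033c
chan:2 = 1 → 0x1 << 11 → word 0x00000b3c
tag:3 = 3 → 0x3 << 13 → word 0x00006b3c
bank:5 = 1 → 0x1 << 16 → word 0x00016b3c
ver:11 = 896 → 0x380 << 21 → word 0x70016b3c
word = 0x70016b3c → little-endian bytes:
  [0]=0x3c  [1]=0x6b  [2]=0x01  [3]=0x70

3c 6b 01 70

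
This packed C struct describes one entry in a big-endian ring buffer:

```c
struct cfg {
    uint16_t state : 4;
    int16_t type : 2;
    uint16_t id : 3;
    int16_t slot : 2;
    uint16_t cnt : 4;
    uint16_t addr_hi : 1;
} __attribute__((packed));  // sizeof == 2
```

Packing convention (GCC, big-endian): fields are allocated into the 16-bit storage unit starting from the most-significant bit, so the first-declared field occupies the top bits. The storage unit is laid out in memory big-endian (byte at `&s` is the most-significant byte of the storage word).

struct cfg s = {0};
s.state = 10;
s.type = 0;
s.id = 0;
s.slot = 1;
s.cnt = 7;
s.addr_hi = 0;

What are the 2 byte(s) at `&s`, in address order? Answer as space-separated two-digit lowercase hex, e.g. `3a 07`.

a0 2e

state:4 = 10 → 0xa << 12 → word 0xa000
type:2 = 0 → 0x0 << 10 → word 0xa000
id:3 = 0 → 0x0 << 7 → word 0xa000
slot:2 = 1 → 0x1 << 5 → word 0xa020
cnt:4 = 7 → 0x7 << 1 → word 0xa02e
addr_hi:1 = 0 → 0x0 << 0 → word 0xa02e
word = 0xa02e → big-endian bytes:
  [0]=0xa0  [1]=0x2e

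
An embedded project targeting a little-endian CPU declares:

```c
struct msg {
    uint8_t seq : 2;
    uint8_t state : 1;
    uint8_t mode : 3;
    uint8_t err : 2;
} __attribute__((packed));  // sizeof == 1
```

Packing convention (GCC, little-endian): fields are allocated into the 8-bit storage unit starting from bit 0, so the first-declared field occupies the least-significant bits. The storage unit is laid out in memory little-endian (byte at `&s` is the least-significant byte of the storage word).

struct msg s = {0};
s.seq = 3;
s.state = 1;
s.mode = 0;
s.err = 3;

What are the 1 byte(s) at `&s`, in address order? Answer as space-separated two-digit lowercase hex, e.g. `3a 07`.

seq (2b) val=3 bits=0x3 at bit 0: 0x03
state (1b) val=1 bits=0x1 at bit 2: 0x07
mode (3b) val=0 bits=0x0 at bit 3: 0x07
err (2b) val=3 bits=0x3 at bit 6: 0xc7
word = 0xc7 → little-endian bytes:
  [0]=0xc7

c7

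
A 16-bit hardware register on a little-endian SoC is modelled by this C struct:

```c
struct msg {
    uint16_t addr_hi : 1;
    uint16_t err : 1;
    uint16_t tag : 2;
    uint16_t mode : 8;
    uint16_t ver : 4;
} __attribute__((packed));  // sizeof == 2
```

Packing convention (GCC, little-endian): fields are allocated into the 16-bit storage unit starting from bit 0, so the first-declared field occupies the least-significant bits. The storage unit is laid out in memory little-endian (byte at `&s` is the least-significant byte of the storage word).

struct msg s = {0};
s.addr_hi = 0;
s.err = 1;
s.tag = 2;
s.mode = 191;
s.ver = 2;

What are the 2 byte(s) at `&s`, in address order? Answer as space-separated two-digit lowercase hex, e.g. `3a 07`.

fa 2b

addr_hi (1b) val=0 bits=0x0 at bit 0: 0x0000
err (1b) val=1 bits=0x1 at bit 1: 0x0002
tag (2b) val=2 bits=0x2 at bit 2: 0x000a
mode (8b) val=191 bits=0xbf at bit 4: 0x0bfa
ver (4b) val=2 bits=0x2 at bit 12: 0x2bfa
word = 0x2bfa → little-endian bytes:
  [0]=0xfa  [1]=0x2b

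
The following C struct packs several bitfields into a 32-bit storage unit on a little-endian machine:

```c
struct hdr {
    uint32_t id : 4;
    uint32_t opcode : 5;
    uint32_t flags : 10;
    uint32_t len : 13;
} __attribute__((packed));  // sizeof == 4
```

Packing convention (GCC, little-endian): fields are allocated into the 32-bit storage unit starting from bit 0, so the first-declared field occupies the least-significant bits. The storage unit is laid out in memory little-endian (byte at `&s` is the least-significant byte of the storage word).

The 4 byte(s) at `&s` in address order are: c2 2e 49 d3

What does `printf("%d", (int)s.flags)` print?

151

[0]=0xc2 [1]=0x2e [2]=0x49 [3]=0xd3 (little-endian) → word 0xd3492ec2
id [0+:4] = (word>>0) & 0xf = 2
opcode [4+:5] = (word>>4) & 0x1f = 12
flags [9+:10] = (word>>9) & 0x3ff = 151  ←
len [19+:13] = (word>>19) & 0x1fff = 6761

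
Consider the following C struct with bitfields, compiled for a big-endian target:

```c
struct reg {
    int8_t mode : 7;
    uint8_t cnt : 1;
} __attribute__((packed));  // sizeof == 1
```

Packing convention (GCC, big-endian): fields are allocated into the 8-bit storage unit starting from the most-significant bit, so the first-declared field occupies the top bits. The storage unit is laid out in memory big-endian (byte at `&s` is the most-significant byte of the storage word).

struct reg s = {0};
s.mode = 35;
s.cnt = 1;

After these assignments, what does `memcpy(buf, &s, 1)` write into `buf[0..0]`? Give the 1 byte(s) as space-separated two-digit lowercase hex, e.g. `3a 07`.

47

[1+:7] mode=35 & 0x7f = 0x23; word=0x46
[0+:1] cnt=1 & 0x1 = 0x1; word=0x47
word = 0x47 → big-endian bytes:
  [0]=0x47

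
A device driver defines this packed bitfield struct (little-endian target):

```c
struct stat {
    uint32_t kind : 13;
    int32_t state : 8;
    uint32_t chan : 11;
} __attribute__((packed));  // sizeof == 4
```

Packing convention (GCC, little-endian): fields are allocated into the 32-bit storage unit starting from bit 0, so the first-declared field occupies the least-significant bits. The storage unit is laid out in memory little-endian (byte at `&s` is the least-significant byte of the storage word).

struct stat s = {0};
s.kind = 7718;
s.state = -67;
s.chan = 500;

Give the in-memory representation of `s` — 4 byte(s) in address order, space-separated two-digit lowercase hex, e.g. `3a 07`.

26 be 97 3e

kind (13b) val=7718 bits=0x1e26 at bit 0: 0x00001e26
state (8b) val=-67 bits=0xbd at bit 13: 0x0017be26
chan (11b) val=500 bits=0x1f4 at bit 21: 0x3e97be26
word = 0x3e97be26 → little-endian bytes:
  [0]=0x26  [1]=0xbe  [2]=0x97  [3]=0x3e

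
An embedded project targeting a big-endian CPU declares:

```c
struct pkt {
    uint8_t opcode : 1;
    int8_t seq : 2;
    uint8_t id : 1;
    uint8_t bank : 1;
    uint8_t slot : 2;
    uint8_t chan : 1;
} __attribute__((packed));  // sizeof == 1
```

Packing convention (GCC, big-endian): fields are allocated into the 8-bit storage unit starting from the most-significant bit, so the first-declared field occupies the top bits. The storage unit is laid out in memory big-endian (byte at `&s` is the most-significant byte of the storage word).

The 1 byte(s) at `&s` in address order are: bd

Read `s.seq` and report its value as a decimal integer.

[0]=0xbd (big-endian) → word 0xbd
opcode:1 @ bit 7 → (0xbd>>7)&0x1 = 0x1
seq:2 @ bit 5 → (0xbd>>5)&0x3 = 0x1  ←
id:1 @ bit 4 → (0xbd>>4)&0x1 = 0x1
bank:1 @ bit 3 → (0xbd>>3)&0x1 = 0x1
slot:2 @ bit 1 → (0xbd>>1)&0x3 = 0x2
chan:1 @ bit 0 → (0xbd>>0)&0x1 = 0x1
seq signed 2b, MSB=0: value = 1

1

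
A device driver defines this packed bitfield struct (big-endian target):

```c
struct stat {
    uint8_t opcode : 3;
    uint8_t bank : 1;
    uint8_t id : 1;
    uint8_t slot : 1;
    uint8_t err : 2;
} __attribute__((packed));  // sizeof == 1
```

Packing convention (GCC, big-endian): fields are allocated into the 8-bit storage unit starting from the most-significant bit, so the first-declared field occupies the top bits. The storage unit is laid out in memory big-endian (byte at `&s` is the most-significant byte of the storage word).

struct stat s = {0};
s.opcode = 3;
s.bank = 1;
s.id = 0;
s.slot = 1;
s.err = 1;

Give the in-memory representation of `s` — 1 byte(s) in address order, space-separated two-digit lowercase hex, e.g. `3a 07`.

75

opcode (3b) val=3 bits=0x3 at bit 5: 0x60
bank (1b) val=1 bits=0x1 at bit 4: 0x70
id (1b) val=0 bits=0x0 at bit 3: 0x70
slot (1b) val=1 bits=0x1 at bit 2: 0x74
err (2b) val=1 bits=0x1 at bit 0: 0x75
word = 0x75 → big-endian bytes:
  [0]=0x75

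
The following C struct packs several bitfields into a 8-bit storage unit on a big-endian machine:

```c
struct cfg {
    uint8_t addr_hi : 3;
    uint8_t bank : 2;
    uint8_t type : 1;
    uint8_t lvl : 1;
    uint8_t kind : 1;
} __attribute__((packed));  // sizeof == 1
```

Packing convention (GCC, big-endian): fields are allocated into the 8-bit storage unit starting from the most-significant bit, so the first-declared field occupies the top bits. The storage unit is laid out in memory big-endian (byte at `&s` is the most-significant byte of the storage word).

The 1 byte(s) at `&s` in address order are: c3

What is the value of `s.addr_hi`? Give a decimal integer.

6

[0]=0xc3 (big-endian) → word 0xc3
addr_hi:3 @ bit 5 → (0xc3>>5)&0x7 = 0x6  ←
bank:2 @ bit 3 → (0xc3>>3)&0x3 = 0x0
type:1 @ bit 2 → (0xc3>>2)&0x1 = 0x0
lvl:1 @ bit 1 → (0xc3>>1)&0x1 = 0x1
kind:1 @ bit 0 → (0xc3>>0)&0x1 = 0x1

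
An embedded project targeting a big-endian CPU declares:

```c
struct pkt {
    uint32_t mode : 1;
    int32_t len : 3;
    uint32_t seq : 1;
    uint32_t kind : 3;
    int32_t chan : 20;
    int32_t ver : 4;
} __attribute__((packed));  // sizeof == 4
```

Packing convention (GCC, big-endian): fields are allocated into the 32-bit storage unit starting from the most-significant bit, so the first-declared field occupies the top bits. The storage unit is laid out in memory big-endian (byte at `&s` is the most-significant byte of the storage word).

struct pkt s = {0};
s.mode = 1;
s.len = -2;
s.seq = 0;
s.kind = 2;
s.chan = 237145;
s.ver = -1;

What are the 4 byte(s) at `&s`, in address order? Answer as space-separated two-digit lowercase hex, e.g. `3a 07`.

e2 39 e5 9f

mode:1 = 1 → 0x1 << 31 → word 0x80000000
len:3 = -2 → 0x6 << 28 → word 0xe0000000
seq:1 = 0 → 0x0 << 27 → word 0xe0000000
kind:3 = 2 → 0x2 << 24 → word 0xe2000000
chan:20 = 237145 → 0x39e59 << 4 → word 0xe239e590
ver:4 = -1 → 0xf << 0 → word 0xe239e59f
word = 0xe239e59f → big-endian bytes:
  [0]=0xe2  [1]=0x39  [2]=0xe5  [3]=0x9f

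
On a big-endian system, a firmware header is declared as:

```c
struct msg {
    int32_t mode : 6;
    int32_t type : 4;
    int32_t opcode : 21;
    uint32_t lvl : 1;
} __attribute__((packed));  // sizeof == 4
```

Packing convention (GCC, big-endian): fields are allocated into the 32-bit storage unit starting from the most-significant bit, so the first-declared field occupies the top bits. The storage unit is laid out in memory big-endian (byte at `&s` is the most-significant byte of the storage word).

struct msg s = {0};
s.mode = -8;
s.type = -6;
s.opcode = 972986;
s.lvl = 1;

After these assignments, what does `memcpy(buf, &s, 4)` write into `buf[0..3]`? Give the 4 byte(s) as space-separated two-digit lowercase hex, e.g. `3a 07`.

e2 9d b1 75

[26+:6] mode=-8 & 0x3f = 0x38; word=0xe0000000
[22+:4] type=-6 & 0xf = 0xa; word=0xe2800000
[1+:21] opcode=972986 & 0x1fffff = 0xed8ba; word=0xe29db174
[0+:1] lvl=1 & 0x1 = 0x1; word=0xe29db175
word = 0xe29db175 → big-endian bytes:
  [0]=0xe2  [1]=0x9d  [2]=0xb1  [3]=0x75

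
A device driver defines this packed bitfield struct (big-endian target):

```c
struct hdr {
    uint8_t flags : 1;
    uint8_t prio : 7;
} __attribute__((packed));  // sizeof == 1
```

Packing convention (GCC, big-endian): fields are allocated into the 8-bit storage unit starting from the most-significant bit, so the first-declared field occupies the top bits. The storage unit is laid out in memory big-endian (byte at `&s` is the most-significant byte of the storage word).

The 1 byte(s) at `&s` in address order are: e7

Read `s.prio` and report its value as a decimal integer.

[0]=0xe7 (big-endian) → word 0xe7
flags:1 @ bit 7 → (0xe7>>7)&0x1 = 0x1
prio:7 @ bit 0 → (0xe7>>0)&0x7f = 0x67  ←

103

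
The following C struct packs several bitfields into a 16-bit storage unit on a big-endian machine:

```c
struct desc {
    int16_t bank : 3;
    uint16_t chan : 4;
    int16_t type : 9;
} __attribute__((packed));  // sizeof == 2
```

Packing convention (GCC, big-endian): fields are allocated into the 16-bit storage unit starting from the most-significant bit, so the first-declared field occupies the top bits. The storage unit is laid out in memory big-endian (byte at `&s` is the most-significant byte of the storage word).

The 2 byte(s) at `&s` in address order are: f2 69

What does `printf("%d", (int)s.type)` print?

105

[0]=0xf2 [1]=0x69 (big-endian) → word 0xf269
bank:3 @ bit 13 → (0xf269>>13)&0x7 = 0x7
chan:4 @ bit 9 → (0xf269>>9)&0xf = 0x9
type:9 @ bit 0 → (0xf269>>0)&0x1ff = 0x69  ←
type signed 9b, MSB=0: value = 105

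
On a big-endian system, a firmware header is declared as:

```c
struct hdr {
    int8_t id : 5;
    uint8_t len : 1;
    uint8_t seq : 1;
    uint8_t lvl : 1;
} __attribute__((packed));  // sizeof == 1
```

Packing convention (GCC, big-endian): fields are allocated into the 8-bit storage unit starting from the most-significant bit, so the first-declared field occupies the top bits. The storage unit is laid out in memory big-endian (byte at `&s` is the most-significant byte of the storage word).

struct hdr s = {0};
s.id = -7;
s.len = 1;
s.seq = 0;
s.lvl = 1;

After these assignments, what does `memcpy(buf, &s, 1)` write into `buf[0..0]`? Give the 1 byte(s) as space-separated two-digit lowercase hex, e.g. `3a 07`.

id (5b) val=-7 bits=0x19 at bit 3: 0xc8
len (1b) val=1 bits=0x1 at bit 2: 0xcc
seq (1b) val=0 bits=0x0 at bit 1: 0xcc
lvl (1b) val=1 bits=0x1 at bit 0: 0xcd
word = 0xcd → big-endian bytes:
  [0]=0xcd

cd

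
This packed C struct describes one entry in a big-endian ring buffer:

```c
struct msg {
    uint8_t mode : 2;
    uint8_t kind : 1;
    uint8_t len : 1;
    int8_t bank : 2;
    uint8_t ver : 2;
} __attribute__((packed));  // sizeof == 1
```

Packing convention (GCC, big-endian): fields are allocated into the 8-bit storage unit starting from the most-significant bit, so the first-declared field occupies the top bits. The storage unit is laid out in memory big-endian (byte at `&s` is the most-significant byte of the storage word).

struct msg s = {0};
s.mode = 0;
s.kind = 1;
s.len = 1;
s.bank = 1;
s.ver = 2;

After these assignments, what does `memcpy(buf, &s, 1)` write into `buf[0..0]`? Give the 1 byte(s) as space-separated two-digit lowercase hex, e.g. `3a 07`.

36

mode:2 = 0 → 0x0 << 6 → word 0x00
kind:1 = 1 → 0x1 << 5 → word 0x20
len:1 = 1 → 0x1 << 4 → word 0x30
bank:2 = 1 → 0x1 << 2 → word 0x34
ver:2 = 2 → 0x2 << 0 → word 0x36
word = 0x36 → big-endian bytes:
  [0]=0x36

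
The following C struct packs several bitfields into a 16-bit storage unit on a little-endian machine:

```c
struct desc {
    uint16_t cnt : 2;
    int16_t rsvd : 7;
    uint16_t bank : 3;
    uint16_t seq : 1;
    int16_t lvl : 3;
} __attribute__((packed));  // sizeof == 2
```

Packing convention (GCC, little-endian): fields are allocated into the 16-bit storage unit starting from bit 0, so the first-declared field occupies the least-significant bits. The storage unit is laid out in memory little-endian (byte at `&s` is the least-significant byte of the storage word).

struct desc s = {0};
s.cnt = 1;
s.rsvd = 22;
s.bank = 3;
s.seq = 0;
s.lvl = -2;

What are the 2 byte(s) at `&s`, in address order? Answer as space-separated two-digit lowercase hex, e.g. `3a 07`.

[0+:2] cnt=1 & 0x3 = 0x1; word=0x0001
[2+:7] rsvd=22 & 0x7f = 0x16; word=0x0059
[9+:3] bank=3 & 0x7 = 0x3; word=0x0659
[12+:1] seq=0 & 0x1 = 0x0; word=0x0659
[13+:3] lvl=-2 & 0x7 = 0x6; word=0xc659
word = 0xc659 → little-endian bytes:
  [0]=0x59  [1]=0xc6

59 c6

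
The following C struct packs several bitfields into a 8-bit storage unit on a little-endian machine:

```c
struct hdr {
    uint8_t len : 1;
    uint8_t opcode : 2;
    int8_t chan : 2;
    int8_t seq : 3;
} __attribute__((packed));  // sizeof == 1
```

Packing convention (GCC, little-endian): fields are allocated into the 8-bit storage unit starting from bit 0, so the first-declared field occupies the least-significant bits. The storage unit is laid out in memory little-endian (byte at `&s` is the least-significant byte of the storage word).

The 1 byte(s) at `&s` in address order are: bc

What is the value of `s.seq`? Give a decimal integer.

[0]=0xbc (little-endian) → word 0xbc
len [0+:1] = (word>>0) & 0x1 = 0
opcode [1+:2] = (word>>1) & 0x3 = 2
chan [3+:2] = (word>>3) & 0x3 = 3
seq [5+:3] = (word>>5) & 0x7 = 5  ←
seq signed 3b, MSB=1: 5 - 8 = -3

-3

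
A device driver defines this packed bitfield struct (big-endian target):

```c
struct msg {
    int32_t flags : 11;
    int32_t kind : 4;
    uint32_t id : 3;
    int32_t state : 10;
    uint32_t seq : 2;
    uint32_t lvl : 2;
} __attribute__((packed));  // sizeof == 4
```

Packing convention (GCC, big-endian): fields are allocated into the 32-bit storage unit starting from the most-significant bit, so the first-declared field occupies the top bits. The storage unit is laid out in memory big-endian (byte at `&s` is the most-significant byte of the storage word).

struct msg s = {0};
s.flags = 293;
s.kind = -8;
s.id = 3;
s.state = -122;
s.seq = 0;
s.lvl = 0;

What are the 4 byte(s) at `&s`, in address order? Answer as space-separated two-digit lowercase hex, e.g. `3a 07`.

24 b0 f8 60

flags:11 = 293 → 0x125 << 21 → word 0x24a00000
kind:4 = -8 → 0x8 << 17 → word 0x24b00000
id:3 = 3 → 0x3 << 14 → word 0x24b0c000
state:10 = -122 → 0x386 << 4 → word 0x24b0f860
seq:2 = 0 → 0x0 << 2 → word 0x24b0f860
lvl:2 = 0 → 0x0 << 0 → word 0x24b0f860
word = 0x24b0f860 → big-endian bytes:
  [0]=0x24  [1]=0xb0  [2]=0xf8  [3]=0x60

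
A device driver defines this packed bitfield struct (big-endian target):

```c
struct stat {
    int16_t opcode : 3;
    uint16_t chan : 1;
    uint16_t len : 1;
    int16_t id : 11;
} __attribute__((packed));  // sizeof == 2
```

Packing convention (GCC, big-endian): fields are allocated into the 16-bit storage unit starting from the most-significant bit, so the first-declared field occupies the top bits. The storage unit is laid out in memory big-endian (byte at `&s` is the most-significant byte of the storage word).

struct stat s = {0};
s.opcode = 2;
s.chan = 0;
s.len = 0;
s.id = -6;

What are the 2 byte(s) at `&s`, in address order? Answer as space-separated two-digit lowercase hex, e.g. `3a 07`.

47 fa

opcode (3b) val=2 bits=0x2 at bit 13: 0x4000
chan (1b) val=0 bits=0x0 at bit 12: 0x4000
len (1b) val=0 bits=0x0 at bit 11: 0x4000
id (11b) val=-6 bits=0x7fa at bit 0: 0x47fa
word = 0x47fa → big-endian bytes:
  [0]=0x47  [1]=0xfa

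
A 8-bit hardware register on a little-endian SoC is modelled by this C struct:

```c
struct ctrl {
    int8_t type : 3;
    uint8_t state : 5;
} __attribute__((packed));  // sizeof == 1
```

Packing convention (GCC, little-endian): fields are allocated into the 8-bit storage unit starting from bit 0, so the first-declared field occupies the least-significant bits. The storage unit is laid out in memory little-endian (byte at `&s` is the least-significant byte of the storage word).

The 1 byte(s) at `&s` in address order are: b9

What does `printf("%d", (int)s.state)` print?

[0]=0xb9 (little-endian) → word 0xb9
type:3 @ bit 0 → (0xb9>>0)&0x7 = 0x1
state:5 @ bit 3 → (0xb9>>3)&0x1f = 0x17  ←

23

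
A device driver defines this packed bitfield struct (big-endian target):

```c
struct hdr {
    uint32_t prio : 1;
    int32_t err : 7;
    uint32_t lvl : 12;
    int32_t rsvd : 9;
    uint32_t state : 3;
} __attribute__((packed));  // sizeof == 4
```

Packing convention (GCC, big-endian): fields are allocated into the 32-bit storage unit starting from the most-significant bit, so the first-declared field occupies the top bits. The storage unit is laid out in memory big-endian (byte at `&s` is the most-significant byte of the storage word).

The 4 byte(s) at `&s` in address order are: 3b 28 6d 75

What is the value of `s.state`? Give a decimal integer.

[0]=0x3b [1]=0x28 [2]=0x6d [3]=0x75 (big-endian) → word 0x3b286d75
prio:1 @ bit 31 → (0x3b286d75>>31)&0x1 = 0x0
err:7 @ bit 24 → (0x3b286d75>>24)&0x7f = 0x3b
lvl:12 @ bit 12 → (0x3b286d75>>12)&0xfff = 0x286
rsvd:9 @ bit 3 → (0x3b286d75>>3)&0x1ff = 0x1ae
state:3 @ bit 0 → (0x3b286d75>>0)&0x7 = 0x5  ←

5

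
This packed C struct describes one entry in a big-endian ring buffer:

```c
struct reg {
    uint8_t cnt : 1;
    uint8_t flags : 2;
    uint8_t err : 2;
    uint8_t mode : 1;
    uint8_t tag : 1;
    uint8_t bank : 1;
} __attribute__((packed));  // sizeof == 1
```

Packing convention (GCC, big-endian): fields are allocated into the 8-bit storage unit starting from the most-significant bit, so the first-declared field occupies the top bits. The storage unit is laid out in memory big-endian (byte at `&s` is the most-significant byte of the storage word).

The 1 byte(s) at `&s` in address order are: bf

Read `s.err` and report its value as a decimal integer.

[0]=0xbf (big-endian) → word 0xbf
cnt:1 @ bit 7 → (0xbf>>7)&0x1 = 0x1
flags:2 @ bit 5 → (0xbf>>5)&0x3 = 0x1
err:2 @ bit 3 → (0xbf>>3)&0x3 = 0x3  ←
mode:1 @ bit 2 → (0xbf>>2)&0x1 = 0x1
tag:1 @ bit 1 → (0xbf>>1)&0x1 = 0x1
bank:1 @ bit 0 → (0xbf>>0)&0x1 = 0x1

3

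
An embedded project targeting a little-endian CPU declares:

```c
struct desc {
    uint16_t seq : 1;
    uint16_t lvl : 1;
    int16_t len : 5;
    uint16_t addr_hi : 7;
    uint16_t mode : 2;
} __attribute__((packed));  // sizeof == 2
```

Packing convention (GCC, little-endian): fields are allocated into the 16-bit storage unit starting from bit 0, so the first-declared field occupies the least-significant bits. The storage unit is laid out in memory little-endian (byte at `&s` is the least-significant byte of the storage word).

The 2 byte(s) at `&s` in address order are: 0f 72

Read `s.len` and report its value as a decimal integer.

3

[0]=0x0f [1]=0x72 (little-endian) → word 0x720f
seq [0+:1] = (word>>0) & 0x1 = 1
lvl [1+:1] = (word>>1) & 0x1 = 1
len [2+:5] = (word>>2) & 0x1f = 3  ←
addr_hi [7+:7] = (word>>7) & 0x7f = 100
mode [14+:2] = (word>>14) & 0x3 = 1
len signed 5b, MSB=0: value = 3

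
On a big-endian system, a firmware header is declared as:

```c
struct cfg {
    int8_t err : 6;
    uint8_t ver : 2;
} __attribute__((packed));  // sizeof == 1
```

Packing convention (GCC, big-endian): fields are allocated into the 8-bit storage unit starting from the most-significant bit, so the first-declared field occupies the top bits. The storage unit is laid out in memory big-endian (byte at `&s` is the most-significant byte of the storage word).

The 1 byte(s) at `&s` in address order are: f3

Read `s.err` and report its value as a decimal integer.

[0]=0xf3 (big-endian) → word 0xf3
err [2+:6] = (word>>2) & 0x3f = 60  ←
ver [0+:2] = (word>>0) & 0x3 = 3
err signed 6b, MSB=1: 60 - 64 = -4

-4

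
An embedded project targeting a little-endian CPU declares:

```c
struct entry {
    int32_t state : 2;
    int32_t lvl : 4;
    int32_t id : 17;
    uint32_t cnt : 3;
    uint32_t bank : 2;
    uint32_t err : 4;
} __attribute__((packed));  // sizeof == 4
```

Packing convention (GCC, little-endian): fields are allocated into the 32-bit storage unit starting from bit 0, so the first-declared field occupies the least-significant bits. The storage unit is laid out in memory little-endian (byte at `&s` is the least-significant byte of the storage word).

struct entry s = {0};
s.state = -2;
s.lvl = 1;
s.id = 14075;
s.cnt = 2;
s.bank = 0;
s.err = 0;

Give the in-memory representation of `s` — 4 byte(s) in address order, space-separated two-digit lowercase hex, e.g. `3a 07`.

c6 be 0d 01

state:2 = -2 → 0x2 << 0 → word 0x00000002
lvl:4 = 1 → 0x1 << 2 → word 0x00000006
id:17 = 14075 → 0x36fb << 6 → word 0x000dbec6
cnt:3 = 2 → 0x2 << 23 → word 0x010dbec6
bank:2 = 0 → 0x0 << 26 → word 0x010dbec6
err:4 = 0 → 0x0 << 28 → word 0x010dbec6
word = 0x010dbec6 → little-endian bytes:
  [0]=0xc6  [1]=0xbe  [2]=0x0d  [3]=0x01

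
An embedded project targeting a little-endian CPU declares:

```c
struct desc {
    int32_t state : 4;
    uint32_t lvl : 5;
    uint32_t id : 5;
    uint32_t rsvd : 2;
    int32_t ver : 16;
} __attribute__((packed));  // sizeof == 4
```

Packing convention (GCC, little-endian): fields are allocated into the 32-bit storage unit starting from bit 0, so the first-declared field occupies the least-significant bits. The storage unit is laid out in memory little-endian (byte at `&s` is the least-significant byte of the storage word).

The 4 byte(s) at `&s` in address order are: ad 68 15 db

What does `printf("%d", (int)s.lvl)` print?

10

[0]=0xad [1]=0x68 [2]=0x15 [3]=0xdb (little-endian) → word 0xdb1568ad
state [0+:4] = (word>>0) & 0xf = 13
lvl [4+:5] = (word>>4) & 0x1f = 10  ←
id [9+:5] = (word>>9) & 0x1f = 20
rsvd [14+:2] = (word>>14) & 0x3 = 1
ver [16+:16] = (word>>16) & 0xffff = 56085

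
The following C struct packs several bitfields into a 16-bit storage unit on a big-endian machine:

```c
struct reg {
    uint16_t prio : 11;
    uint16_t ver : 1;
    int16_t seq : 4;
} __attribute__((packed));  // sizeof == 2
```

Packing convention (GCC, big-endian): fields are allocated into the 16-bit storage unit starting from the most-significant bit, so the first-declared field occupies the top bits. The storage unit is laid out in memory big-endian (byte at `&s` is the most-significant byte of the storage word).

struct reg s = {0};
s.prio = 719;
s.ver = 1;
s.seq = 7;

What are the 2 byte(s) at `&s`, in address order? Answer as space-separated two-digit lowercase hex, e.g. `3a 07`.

prio:11 = 719 → 0x2cf << 5 → word 0x59e0
ver:1 = 1 → 0x1 << 4 → word 0x59f0
seq:4 = 7 → 0x7 << 0 → word 0x59f7
word = 0x59f7 → big-endian bytes:
  [0]=0x59  [1]=0xf7

59 f7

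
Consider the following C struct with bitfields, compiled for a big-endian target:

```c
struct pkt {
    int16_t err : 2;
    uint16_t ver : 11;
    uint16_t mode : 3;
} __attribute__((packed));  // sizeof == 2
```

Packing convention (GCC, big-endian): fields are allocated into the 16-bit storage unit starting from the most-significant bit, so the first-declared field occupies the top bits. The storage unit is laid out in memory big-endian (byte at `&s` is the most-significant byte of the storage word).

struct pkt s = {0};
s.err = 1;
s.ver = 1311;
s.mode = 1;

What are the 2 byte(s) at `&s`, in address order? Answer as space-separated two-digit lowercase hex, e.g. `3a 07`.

[14+:2] err=1 & 0x3 = 0x1; word=0x4000
[3+:11] ver=1311 & 0x7ff = 0x51f; word=0x68f8
[0+:3] mode=1 & 0x7 = 0x1; word=0x68f9
word = 0x68f9 → big-endian bytes:
  [0]=0x68  [1]=0xf9

68 f9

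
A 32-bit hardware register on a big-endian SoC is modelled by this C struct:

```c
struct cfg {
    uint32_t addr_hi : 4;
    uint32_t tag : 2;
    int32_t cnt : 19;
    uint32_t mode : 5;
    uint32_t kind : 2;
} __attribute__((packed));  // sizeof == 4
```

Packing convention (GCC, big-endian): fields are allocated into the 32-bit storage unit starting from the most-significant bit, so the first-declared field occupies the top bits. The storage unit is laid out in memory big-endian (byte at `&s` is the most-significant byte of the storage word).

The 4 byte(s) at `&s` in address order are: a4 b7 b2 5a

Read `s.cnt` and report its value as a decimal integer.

94052

[0]=0xa4 [1]=0xb7 [2]=0xb2 [3]=0x5a (big-endian) → word 0xa4b7b25a
addr_hi [28+:4] = (word>>28) & 0xf = 10
tag [26+:2] = (word>>26) & 0x3 = 1
cnt [7+:19] = (word>>7) & 0x7ffff = 94052  ←
mode [2+:5] = (word>>2) & 0x1f = 22
kind [0+:2] = (word>>0) & 0x3 = 2
cnt signed 19b, MSB=0: value = 94052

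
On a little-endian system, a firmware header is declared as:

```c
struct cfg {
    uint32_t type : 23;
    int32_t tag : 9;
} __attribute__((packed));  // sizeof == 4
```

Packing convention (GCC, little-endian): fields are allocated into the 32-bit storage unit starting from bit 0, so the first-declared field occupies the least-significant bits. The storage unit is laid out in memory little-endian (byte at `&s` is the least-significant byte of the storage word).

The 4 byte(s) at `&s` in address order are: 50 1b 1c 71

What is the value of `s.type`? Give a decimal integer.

[0]=0x50 [1]=0x1b [2]=0x1c [3]=0x71 (little-endian) → word 0x711c1b50
type [0+:23] = (word>>0) & 0x7fffff = 1842000  ←
tag [23+:9] = (word>>23) & 0x1ff = 226

1842000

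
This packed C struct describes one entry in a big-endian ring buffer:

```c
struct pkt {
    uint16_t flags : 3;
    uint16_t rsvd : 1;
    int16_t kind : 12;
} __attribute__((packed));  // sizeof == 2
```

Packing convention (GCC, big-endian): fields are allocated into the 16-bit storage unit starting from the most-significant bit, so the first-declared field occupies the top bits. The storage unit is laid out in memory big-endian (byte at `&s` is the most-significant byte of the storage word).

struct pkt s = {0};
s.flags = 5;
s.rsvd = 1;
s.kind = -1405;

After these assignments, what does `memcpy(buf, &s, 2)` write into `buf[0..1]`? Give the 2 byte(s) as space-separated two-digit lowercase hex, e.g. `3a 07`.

ba 83

flags (3b) val=5 bits=0x5 at bit 13: 0xa000
rsvd (1b) val=1 bits=0x1 at bit 12: 0xb000
kind (12b) val=-1405 bits=0xa83 at bit 0: 0xba83
word = 0xba83 → big-endian bytes:
  [0]=0xba  [1]=0x83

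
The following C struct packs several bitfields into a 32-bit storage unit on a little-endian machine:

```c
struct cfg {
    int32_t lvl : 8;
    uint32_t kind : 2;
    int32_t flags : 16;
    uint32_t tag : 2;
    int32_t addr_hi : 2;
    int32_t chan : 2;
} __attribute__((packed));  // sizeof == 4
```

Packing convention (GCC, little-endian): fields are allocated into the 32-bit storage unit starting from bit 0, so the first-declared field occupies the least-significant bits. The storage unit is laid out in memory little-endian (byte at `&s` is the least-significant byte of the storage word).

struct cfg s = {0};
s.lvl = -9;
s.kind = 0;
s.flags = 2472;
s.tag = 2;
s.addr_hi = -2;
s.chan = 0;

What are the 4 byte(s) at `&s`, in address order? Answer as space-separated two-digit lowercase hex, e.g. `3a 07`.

f7 a0 26 28

lvl (8b) val=-9 bits=0xf7 at bit 0: 0x000000f7
kind (2b) val=0 bits=0x0 at bit 8: 0x000000f7
flags (16b) val=2472 bits=0x9a8 at bit 10: 0x0026a0f7
tag (2b) val=2 bits=0x2 at bit 26: 0x0826a0f7
addr_hi (2b) val=-2 bits=0x2 at bit 28: 0x2826a0f7
chan (2b) val=0 bits=0x0 at bit 30: 0x2826a0f7
word = 0x2826a0f7 → little-endian bytes:
  [0]=0xf7  [1]=0xa0  [2]=0x26  [3]=0x28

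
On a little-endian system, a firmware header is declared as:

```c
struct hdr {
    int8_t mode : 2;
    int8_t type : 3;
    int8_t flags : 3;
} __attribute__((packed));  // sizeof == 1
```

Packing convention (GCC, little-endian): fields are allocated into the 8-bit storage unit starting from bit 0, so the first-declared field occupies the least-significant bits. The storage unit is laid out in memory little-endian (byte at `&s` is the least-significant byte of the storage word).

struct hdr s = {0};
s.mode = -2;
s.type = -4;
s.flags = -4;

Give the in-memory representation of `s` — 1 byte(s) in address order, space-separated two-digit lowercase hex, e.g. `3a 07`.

mode:2 = -2 → 0x2 << 0 → word 0x02
type:3 = -4 → 0x4 << 2 → word 0x12
flags:3 = -4 → 0x4 << 5 → word 0x92
word = 0x92 → little-endian bytes:
  [0]=0x92

92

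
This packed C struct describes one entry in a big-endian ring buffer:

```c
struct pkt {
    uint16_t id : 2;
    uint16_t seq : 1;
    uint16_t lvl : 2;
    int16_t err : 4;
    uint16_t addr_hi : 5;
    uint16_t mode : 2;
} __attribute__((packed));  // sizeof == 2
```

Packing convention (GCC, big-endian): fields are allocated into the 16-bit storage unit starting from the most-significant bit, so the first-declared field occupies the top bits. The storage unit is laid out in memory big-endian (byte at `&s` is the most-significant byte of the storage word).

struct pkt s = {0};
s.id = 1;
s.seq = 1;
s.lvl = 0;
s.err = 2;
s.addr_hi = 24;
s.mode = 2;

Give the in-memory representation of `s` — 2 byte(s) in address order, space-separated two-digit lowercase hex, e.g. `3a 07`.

[14+:2] id=1 & 0x3 = 0x1; word=0x4000
[13+:1] seq=1 & 0x1 = 0x1; word=0x6000
[11+:2] lvl=0 & 0x3 = 0x0; word=0x6000
[7+:4] err=2 & 0xf = 0x2; word=0x6100
[2+:5] addr_hi=24 & 0x1f = 0x18; word=0x6160
[0+:2] mode=2 & 0x3 = 0x2; word=0x6162
word = 0x6162 → big-endian bytes:
  [0]=0x61  [1]=0x62

61 62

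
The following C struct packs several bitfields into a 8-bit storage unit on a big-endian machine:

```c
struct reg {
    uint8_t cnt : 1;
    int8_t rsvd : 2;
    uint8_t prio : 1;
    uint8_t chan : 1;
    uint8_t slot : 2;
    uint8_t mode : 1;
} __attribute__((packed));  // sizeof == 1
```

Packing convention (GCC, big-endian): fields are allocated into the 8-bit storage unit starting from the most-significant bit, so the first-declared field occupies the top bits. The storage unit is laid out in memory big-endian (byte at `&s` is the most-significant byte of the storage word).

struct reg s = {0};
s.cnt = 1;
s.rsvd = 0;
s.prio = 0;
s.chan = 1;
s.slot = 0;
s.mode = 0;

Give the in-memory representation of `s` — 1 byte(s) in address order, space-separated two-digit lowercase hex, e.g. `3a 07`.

[7+:1] cnt=1 & 0x1 = 0x1; word=0x80
[5+:2] rsvd=0 & 0x3 = 0x0; word=0x80
[4+:1] prio=0 & 0x1 = 0x0; word=0x80
[3+:1] chan=1 & 0x1 = 0x1; word=0x88
[1+:2] slot=0 & 0x3 = 0x0; word=0x88
[0+:1] mode=0 & 0x1 = 0x0; word=0x88
word = 0x88 → big-endian bytes:
  [0]=0x88

88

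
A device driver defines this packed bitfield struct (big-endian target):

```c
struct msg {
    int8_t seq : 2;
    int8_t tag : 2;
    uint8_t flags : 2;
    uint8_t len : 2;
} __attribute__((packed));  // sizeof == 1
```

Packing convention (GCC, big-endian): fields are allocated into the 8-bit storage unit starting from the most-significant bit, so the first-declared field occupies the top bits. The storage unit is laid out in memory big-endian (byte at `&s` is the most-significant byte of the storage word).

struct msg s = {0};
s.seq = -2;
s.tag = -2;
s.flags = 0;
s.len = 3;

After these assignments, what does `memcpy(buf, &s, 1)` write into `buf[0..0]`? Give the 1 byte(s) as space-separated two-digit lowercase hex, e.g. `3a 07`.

seq (2b) val=-2 bits=0x2 at bit 6: 0x80
tag (2b) val=-2 bits=0x2 at bit 4: 0xa0
flags (2b) val=0 bits=0x0 at bit 2: 0xa0
len (2b) val=3 bits=0x3 at bit 0: 0xa3
word = 0xa3 → big-endian bytes:
  [0]=0xa3

a3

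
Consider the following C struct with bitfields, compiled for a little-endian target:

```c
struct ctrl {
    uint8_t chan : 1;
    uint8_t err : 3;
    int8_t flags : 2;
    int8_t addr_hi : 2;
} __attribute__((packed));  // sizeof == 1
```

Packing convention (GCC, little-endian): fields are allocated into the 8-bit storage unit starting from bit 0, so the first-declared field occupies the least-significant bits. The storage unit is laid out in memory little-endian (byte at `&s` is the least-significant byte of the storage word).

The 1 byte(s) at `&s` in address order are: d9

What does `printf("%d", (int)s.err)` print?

4

[0]=0xd9 (little-endian) → word 0xd9
chan:1 @ bit 0 → (0xd9>>0)&0x1 = 0x1
err:3 @ bit 1 → (0xd9>>1)&0x7 = 0x4  ←
flags:2 @ bit 4 → (0xd9>>4)&0x3 = 0x1
addr_hi:2 @ bit 6 → (0xd9>>6)&0x3 = 0x3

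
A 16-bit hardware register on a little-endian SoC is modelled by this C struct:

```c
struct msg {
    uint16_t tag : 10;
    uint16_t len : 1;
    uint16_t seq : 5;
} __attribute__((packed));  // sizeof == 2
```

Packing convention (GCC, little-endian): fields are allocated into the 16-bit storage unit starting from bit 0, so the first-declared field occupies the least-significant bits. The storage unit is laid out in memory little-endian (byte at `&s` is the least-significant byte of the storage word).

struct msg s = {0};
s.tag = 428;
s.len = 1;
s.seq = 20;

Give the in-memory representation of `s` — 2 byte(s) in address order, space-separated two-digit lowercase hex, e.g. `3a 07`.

tag:10 = 428 → 0x1ac << 0 → word 0x01ac
len:1 = 1 → 0x1 << 10 → word 0x05ac
seq:5 = 20 → 0x14 << 11 → word 0xa5ac
word = 0xa5ac → little-endian bytes:
  [0]=0xac  [1]=0xa5

ac a5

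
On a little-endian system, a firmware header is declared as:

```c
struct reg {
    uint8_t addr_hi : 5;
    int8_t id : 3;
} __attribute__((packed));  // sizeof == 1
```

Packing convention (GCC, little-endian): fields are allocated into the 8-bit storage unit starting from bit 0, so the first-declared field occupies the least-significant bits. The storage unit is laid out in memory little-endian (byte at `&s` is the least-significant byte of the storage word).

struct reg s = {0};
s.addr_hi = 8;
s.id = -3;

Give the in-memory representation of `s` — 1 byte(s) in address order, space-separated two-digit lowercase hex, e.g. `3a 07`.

a8

addr_hi (5b) val=8 bits=0x8 at bit 0: 0x08
id (3b) val=-3 bits=0x5 at bit 5: 0xa8
word = 0xa8 → little-endian bytes:
  [0]=0xa8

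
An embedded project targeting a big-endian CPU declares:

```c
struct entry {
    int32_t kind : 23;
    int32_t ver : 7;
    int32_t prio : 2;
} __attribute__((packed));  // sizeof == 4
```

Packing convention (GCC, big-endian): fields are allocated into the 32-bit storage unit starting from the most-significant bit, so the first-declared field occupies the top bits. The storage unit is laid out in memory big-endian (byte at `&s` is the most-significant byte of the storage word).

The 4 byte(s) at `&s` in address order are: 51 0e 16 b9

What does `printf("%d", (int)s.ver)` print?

[0]=0x51 [1]=0x0e [2]=0x16 [3]=0xb9 (big-endian) → word 0x510e16b9
kind:23 @ bit 9 → (0x510e16b9>>9)&0x7fffff = 0x28870b
ver:7 @ bit 2 → (0x510e16b9>>2)&0x7f = 0x2e  ←
prio:2 @ bit 0 → (0x510e16b9>>0)&0x3 = 0x1
ver signed 7b, MSB=0: value = 46

46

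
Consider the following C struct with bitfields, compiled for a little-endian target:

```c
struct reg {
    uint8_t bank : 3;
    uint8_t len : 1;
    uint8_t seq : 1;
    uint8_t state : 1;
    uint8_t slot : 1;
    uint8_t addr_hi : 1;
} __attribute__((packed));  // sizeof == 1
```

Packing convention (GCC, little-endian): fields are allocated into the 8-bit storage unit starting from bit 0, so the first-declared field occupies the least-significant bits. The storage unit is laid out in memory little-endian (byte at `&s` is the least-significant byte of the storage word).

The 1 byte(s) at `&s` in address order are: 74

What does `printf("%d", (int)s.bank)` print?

4

[0]=0x74 (little-endian) → word 0x74
bank [0+:3] = (word>>0) & 0x7 = 4  ←
len [3+:1] = (word>>3) & 0x1 = 0
seq [4+:1] = (word>>4) & 0x1 = 1
state [5+:1] = (word>>5) & 0x1 = 1
slot [6+:1] = (word>>6) & 0x1 = 1
addr_hi [7+:1] = (word>>7) & 0x1 = 0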